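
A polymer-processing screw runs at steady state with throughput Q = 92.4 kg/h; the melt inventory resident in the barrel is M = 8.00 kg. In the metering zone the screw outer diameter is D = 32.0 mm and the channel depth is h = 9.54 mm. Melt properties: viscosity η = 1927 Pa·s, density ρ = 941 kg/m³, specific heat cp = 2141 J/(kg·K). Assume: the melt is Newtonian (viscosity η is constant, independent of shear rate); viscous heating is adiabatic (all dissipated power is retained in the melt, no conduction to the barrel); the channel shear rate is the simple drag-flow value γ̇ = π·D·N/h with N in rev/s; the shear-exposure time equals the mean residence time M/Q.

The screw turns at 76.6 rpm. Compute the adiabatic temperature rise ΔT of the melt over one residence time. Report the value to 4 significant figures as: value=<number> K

value=53.96 K

Q_s = Q / 3600 = 92.4 / 3600 = 0.0256667 kg/s
Mean residence time: t_res = M/Q_s = 8.00 kg / 0.0256667 kg/s = 311.688 s
Convert to SI: D = 0.032 m, h = 0.00954 m, N = 76.6/60 = 1.27667 rev/s
γ̇ = π D N / h = (π)(0.032)(1.27667) / 0.00954 = 13.4533 s⁻¹
ΔT = η·γ̇²·t_res / (ρ·cp) = 1927 · (13.4533)² · 311.688 / (941 · 2141) = 53.9578 K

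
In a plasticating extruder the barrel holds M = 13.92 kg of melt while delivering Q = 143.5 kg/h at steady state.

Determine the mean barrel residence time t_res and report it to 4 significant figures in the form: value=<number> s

value=349.2 s

Convert throughput: Q = 143.5 kg/h = 143.5/3600 = 0.0398611 kg/s
Mean residence time: t_res = M/Q_s = 13.92 kg / 0.0398611 kg/s = 349.213 s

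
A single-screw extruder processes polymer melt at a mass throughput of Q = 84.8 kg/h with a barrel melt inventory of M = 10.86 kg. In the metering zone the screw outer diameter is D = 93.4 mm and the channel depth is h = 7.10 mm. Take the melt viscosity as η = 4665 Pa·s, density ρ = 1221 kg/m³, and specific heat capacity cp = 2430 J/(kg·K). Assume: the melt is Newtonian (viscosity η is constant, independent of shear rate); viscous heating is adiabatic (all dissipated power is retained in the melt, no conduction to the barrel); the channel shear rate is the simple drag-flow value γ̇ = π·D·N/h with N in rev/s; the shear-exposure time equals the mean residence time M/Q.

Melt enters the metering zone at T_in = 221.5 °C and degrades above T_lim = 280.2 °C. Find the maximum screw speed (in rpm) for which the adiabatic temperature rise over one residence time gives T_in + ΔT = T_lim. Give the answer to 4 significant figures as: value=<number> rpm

Q_s = Q / 3600 = 84.8 / 3600 = 0.0235556 kg/s
t_res = M / Q_s = 10.86 ÷ 0.0235556 = 461.038 s
Convert to metres: D = 0.0934 m, h = 0.0071 m
ΔT_a = T_lim − T_in = 280.2 °C − 221.5 °C = 58.7 K
γ̇_max² = ΔT_a·ρ·cp / (η·t_res) = [58.7 × 1221 × 2430] / [4665 × 461.038] = 80.9789 s⁻²
γ̇_max = sqrt(80.9789) = 8.99883 s⁻¹
N_max = γ̇_max·h / (π·D) = 8.99883 · 0.0071 / (π · 0.0934) = 0.217745 rev/s = 13.0647 rpm

value=13.06 rpm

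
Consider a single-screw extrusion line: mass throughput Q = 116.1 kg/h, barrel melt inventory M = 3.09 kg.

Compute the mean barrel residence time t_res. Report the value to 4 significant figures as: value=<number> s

value=95.81 s

Q_s = Q / 3600 = 116.1 / 3600 = 0.03225 kg/s
t_res = M / Q_s = 3.09 / 0.03225 = 95.814 s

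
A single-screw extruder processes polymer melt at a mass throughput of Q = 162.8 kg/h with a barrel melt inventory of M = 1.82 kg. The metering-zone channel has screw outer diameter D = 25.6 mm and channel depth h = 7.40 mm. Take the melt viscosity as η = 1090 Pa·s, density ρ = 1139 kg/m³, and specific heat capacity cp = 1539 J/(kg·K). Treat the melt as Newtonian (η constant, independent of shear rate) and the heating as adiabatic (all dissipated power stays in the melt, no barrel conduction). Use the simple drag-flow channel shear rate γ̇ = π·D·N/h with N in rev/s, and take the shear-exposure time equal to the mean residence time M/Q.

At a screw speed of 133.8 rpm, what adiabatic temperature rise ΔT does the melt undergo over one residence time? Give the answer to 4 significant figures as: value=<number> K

Throughput in SI: Q_s = 162.8 kg/h ÷ 3600 s/h = 0.0452222 kg/s
t_res = M / Q_s = 1.82 / 0.0452222 = 40.2457 s
D = 25.6 mm = 0.0256 m;  h = 7.40 mm = 0.0074 m;  N = 133.8 rpm / 60 = 2.23 rev/s
γ̇ = π D N / h = (π)(0.0256)(2.23) / 0.0074 = 24.2361 s⁻¹
ΔT = η·γ̇²·t_res / (ρ·cp) = 1090 · (24.2361)² · 40.2457 / (1139 · 1539) = 14.6997 K

value=14.70 K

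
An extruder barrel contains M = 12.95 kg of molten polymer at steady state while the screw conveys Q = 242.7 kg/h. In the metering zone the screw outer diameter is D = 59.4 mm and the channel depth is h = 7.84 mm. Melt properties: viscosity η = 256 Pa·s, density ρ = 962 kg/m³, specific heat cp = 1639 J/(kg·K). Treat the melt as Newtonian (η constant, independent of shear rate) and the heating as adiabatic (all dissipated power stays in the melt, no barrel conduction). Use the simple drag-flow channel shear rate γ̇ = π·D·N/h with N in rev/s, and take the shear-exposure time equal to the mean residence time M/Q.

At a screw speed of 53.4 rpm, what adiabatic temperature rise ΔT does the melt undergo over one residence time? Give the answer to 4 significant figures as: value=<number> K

Throughput in SI: Q_s = 242.7 kg/h ÷ 3600 s/h = 0.0674167 kg/s
t_res = M / Q_s = 12.95 / 0.0674167 = 192.089 s
Convert to SI: D = 0.0594 m, h = 0.00784 m, N = 53.4/60 = 0.89 rev/s
γ̇ = π·D·N / h = π · 0.0594 · 0.89 / 0.00784 = 21.1841 s⁻¹
Adiabatic rise: ΔT = η γ̇² t_res / (ρ cp) = 256·(21.1841)²·192.089 / (962·1639) = 13.9962 K

value=14.00 K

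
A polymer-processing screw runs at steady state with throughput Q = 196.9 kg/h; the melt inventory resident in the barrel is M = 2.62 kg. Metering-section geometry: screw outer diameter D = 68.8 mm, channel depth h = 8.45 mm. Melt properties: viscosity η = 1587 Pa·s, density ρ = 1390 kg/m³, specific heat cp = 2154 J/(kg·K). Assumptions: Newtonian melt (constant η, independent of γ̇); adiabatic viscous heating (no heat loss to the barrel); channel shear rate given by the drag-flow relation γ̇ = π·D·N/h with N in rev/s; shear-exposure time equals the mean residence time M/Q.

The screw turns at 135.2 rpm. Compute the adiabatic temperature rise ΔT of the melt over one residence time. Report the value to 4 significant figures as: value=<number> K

value=84.35 K

Throughput in SI: Q_s = 196.9 kg/h ÷ 3600 s/h = 0.0546944 kg/s
t_res = M / Q_s = 2.62 ÷ 0.0546944 = 47.9025 s
Convert to SI: D = 0.0688 m, h = 0.00845 m, N = 135.2/60 = 2.25333 rev/s
γ̇ = π·D·N / h = π · 0.0688 · 2.25333 / 0.00845 = 57.6378 s⁻¹
ΔT = η·γ̇²·t_res / (ρ·cp) = 1587 · (57.6378)² · 47.9025 / (1390 · 2154) = 84.3507 K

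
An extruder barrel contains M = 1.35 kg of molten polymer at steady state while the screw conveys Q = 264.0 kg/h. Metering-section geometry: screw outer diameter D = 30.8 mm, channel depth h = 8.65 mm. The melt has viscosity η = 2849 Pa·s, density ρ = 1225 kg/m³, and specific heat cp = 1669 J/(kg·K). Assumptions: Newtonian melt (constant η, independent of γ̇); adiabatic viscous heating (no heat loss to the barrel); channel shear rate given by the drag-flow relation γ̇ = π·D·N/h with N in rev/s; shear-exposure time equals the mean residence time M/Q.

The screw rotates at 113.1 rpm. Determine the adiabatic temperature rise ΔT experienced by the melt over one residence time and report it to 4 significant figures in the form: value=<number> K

value=11.41 K

Throughput in SI: Q_s = 264.0 kg/h ÷ 3600 s/h = 0.0733333 kg/s
t_res = M / Q_s = 1.35 / 0.0733333 = 18.4091 s
Convert to SI: D = 0.0308 m, h = 0.00865 m, N = 113.1/60 = 1.885 rev/s
Shear rate: γ̇ = πDN/h = π·0.0308·1.885/0.00865 = 21.0861 s⁻¹
ΔT = η·γ̇²·t_res/(ρ·cp) = [2849 × 21.0861² × 18.4091] / [1225 × 1669] = 11.4058 K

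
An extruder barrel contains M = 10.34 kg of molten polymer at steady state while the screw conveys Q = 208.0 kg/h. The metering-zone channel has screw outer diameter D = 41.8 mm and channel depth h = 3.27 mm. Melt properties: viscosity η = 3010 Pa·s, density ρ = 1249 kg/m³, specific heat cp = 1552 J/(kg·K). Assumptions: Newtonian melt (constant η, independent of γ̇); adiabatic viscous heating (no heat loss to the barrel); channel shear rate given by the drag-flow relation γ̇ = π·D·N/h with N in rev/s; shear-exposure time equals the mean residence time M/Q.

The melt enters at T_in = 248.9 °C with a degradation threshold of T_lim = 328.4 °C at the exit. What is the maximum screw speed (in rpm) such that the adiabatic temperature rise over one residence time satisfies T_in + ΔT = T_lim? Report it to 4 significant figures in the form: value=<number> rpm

Q_s = Q / 3600 = 208.0 / 3600 = 0.0577778 kg/s
t_res = M / Q_s = 10.34 ÷ 0.0577778 = 178.962 s
D = 41.8 mm = 0.0418 m;  h = 3.27 mm = 0.00327 m
ΔT_a = T_lim − T_in = 328.4 °C − 248.9 °C = 79.5 K
Invert ΔT = ηγ̇²t_res/(ρcp) for γ̇: γ̇_max² = ΔT_a ρ cp / (η t_res) = 79.5·1249·1552 / (3010·178.962) = 286.085 s⁻²
γ̇_max = √286.085 = 16.914 s⁻¹
Solve γ̇ = πDN/h for N: N_max = γ̇_max·h/(π·D) = 16.914 × 0.00327 / (π × 0.0418) = 0.421181 rev/s = 25.2709 rpm

value=25.27 rpm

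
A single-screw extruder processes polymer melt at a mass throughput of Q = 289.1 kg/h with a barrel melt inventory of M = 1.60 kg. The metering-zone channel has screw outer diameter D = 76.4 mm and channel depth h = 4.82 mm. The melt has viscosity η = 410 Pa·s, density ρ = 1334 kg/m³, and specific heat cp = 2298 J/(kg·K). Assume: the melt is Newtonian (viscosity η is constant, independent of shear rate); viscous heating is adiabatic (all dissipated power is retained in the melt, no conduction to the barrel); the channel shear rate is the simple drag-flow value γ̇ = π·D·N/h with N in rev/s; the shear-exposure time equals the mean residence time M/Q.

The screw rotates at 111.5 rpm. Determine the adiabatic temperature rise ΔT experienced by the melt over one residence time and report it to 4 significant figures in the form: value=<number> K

Convert throughput: Q = 289.1 kg/h = 289.1/3600 = 0.0803056 kg/s
t_res = M / Q_s = 1.60 ÷ 0.0803056 = 19.9239 s
Geometry in metres: D = 76.4 mm → 0.0764 m, h = 4.82 mm → 0.00482 m; screw speed N = 111.5 rpm = 1.85833 rev/s
γ̇ = π D N / h = (π)(0.0764)(1.85833) / 0.00482 = 92.5379 s⁻¹
ΔT = η·γ̇²·t_res/(ρ·cp) = [410 × 92.5379² × 19.9239] / [1334 × 2298] = 22.8188 K

value=22.82 K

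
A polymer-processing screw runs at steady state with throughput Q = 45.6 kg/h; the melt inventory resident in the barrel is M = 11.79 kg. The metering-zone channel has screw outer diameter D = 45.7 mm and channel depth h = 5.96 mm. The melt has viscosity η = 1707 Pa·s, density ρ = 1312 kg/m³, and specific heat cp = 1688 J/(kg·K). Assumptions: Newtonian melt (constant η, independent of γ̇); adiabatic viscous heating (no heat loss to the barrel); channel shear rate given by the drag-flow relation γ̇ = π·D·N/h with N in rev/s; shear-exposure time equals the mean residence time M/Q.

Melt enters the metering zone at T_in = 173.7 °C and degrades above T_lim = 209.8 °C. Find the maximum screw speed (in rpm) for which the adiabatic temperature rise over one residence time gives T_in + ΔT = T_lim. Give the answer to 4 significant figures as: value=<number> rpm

value=17.67 rpm

Throughput in SI: Q_s = 45.6 kg/h ÷ 3600 s/h = 0.0126667 kg/s
t_res = M / Q_s = 11.79 ÷ 0.0126667 = 930.789 s
D = 45.7 mm = 0.0457 m;  h = 5.96 mm = 0.00596 m
ΔT_a = T_lim − T_in = 209.8 °C − 173.7 °C = 36.1 K
Invert ΔT = ηγ̇²t_res/(ρcp) for γ̇: γ̇_max² = ΔT_a ρ cp / (η t_res) = 36.1·1312·1688 / (1707·930.789) = 50.3186 s⁻²
γ̇_max = sqrt(50.3186) = 7.09356 s⁻¹
N_max = γ̇_max·h / (π·D) = 7.09356 · 0.00596 / (π · 0.0457) = 0.294472 rev/s = 17.6683 rpm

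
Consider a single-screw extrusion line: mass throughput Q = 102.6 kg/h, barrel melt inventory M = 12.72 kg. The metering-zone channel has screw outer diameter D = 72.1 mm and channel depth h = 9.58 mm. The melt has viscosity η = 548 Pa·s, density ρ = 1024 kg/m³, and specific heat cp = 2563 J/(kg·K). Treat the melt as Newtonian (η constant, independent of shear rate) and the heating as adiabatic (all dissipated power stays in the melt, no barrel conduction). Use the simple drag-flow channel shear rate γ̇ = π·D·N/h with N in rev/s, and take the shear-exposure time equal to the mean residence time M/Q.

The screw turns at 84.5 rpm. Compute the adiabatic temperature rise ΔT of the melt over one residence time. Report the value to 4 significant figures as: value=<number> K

Q_s = Q / 3600 = 102.6 / 3600 = 0.0285 kg/s
t_res = M / Q_s = 12.72 ÷ 0.0285 = 446.316 s
Convert to SI: D = 0.0721 m, h = 0.00958 m, N = 84.5/60 = 1.40833 rev/s
γ̇ = π·D·N / h = π · 0.0721 · 1.40833 / 0.00958 = 33.2985 s⁻¹
Adiabatic rise: ΔT = η γ̇² t_res / (ρ cp) = 548·(33.2985)²·446.316 / (1024·2563) = 103.33 K

value=103.3 K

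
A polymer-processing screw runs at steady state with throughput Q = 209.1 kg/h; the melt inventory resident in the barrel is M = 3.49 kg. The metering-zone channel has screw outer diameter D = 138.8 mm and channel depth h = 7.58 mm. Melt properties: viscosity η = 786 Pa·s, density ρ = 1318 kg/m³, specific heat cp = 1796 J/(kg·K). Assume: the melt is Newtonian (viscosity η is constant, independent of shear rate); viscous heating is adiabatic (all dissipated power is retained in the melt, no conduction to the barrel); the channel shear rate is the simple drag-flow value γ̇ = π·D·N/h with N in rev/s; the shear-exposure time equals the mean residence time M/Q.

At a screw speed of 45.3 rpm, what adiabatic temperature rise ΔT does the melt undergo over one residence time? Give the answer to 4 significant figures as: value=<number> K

Q_s = Q / 3600 = 209.1 / 3600 = 0.0580833 kg/s
t_res = M / Q_s = 3.49 / 0.0580833 = 60.0861 s
Convert to SI: D = 0.1388 m, h = 0.00758 m, N = 45.3/60 = 0.755 rev/s
Shear rate: γ̇ = πDN/h = π·0.1388·0.755/0.00758 = 43.4327 s⁻¹
ΔT = η·γ̇²·t_res / (ρ·cp) = 786 · (43.4327)² · 60.0861 / (1318 · 1796) = 37.6365 K

value=37.64 K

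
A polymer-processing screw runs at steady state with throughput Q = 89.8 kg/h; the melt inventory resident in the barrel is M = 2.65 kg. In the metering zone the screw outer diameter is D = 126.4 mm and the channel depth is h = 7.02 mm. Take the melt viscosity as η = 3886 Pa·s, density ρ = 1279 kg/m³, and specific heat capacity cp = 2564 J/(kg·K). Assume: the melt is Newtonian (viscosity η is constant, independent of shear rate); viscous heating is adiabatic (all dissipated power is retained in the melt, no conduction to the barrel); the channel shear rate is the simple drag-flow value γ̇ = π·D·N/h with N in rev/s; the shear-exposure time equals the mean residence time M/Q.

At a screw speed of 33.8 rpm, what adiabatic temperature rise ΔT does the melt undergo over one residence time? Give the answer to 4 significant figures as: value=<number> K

Throughput in SI: Q_s = 89.8 kg/h ÷ 3600 s/h = 0.0249444 kg/s
t_res = M / Q_s = 2.65 ÷ 0.0249444 = 106.236 s
Convert to SI: D = 0.1264 m, h = 0.00702 m, N = 33.8/60 = 0.563333 rev/s
Shear rate: γ̇ = πDN/h = π·0.1264·0.563333/0.00702 = 31.8658 s⁻¹
Adiabatic rise: ΔT = η γ̇² t_res / (ρ cp) = 3886·(31.8658)²·106.236 / (1279·2564) = 127.831 K

value=127.8 K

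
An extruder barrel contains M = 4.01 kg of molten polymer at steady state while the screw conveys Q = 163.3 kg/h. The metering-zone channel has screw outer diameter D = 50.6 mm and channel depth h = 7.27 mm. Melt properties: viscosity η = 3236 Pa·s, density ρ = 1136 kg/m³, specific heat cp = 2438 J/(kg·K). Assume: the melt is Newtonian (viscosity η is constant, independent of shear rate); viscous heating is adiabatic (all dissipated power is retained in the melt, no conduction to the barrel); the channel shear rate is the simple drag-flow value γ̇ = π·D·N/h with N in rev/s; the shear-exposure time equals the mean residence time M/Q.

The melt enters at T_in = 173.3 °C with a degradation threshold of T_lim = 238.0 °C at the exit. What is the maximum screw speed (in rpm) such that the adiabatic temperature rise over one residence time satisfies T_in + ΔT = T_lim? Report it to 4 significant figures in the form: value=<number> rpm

Throughput in SI: Q_s = 163.3 kg/h ÷ 3600 s/h = 0.0453611 kg/s
t_res = M / Q_s = 4.01 ÷ 0.0453611 = 88.4017 s
Convert to metres: D = 0.0506 m, h = 0.00727 m
ΔT_a = T_lim − T_in = 238.0 − 173.3 = 64.7 K
Invert ΔT = ηγ̇²t_res/(ρcp) for γ̇: γ̇_max² = ΔT_a ρ cp / (η t_res) = 64.7·1136·2438 / (3236·88.4017) = 626.393 s⁻²
Take the square root: γ̇_max = √(626.393) = 25.0279 s⁻¹
N_max = γ̇_max h / (πD) = 25.0279·0.00727/(π·0.0506) = 1.14461 rev/s → ×60 = 68.6766 rpm

value=68.68 rpm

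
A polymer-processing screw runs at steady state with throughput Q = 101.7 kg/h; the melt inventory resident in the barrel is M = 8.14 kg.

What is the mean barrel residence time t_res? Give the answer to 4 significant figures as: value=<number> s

value=288.1 s

Convert throughput: Q = 101.7 kg/h = 101.7/3600 = 0.02825 kg/s
t_res = M / Q_s = 8.14 ÷ 0.02825 = 288.142 s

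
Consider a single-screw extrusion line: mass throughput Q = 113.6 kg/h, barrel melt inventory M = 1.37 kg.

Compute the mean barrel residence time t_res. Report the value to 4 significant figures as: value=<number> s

value=43.42 s

Convert throughput: Q = 113.6 kg/h = 113.6/3600 = 0.0315556 kg/s
t_res = M / Q_s = 1.37 / 0.0315556 = 43.4155 s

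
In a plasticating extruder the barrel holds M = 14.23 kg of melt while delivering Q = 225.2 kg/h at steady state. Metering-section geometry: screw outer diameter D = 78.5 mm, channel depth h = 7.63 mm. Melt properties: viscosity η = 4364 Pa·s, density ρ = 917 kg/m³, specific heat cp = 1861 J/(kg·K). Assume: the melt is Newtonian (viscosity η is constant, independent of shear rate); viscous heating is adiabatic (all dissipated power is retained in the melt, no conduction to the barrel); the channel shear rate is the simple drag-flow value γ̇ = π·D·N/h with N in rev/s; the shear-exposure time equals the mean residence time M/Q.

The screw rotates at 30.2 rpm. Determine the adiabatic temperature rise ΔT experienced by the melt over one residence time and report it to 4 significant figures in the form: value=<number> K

Throughput in SI: Q_s = 225.2 kg/h ÷ 3600 s/h = 0.0625556 kg/s
t_res = M / Q_s = 14.23 ÷ 0.0625556 = 227.478 s
Convert to SI: D = 0.0785 m, h = 0.00763 m, N = 30.2/60 = 0.503333 rev/s
γ̇ = π·D·N / h = π · 0.0785 · 0.503333 / 0.00763 = 16.2686 s⁻¹
ΔT = η·γ̇²·t_res/(ρ·cp) = [4364 × 16.2686² × 227.478] / [917 × 1861] = 153.961 K

value=154.0 K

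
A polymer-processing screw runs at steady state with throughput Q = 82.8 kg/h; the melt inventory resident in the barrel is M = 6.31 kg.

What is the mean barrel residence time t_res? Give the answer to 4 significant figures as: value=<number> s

Convert throughput: Q = 82.8 kg/h = 82.8/3600 = 0.023 kg/s
Mean residence time: t_res = M/Q_s = 6.31 kg / 0.023 kg/s = 274.348 s

value=274.3 s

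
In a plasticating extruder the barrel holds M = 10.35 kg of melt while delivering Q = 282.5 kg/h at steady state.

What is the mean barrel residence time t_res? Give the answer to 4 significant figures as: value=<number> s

value=131.9 s

Convert throughput: Q = 282.5 kg/h = 282.5/3600 = 0.0784722 kg/s
t_res = M / Q_s = 10.35 ÷ 0.0784722 = 131.894 s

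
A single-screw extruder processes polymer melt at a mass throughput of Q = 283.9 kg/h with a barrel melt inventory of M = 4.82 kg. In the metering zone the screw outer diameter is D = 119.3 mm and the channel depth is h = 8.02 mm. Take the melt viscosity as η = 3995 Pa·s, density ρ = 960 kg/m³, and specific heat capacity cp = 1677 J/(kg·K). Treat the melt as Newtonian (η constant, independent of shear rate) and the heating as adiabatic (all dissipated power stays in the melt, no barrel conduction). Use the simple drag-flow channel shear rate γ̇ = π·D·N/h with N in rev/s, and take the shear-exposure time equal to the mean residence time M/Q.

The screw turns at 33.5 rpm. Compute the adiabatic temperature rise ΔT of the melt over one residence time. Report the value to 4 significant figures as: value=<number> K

value=103.3 K

Q_s = Q / 3600 = 283.9 / 3600 = 0.0788611 kg/s
t_res = M / Q_s = 4.82 / 0.0788611 = 61.1201 s
Convert to SI: D = 0.1193 m, h = 0.00802 m, N = 33.5/60 = 0.558333 rev/s
Shear rate: γ̇ = πDN/h = π·0.1193·0.558333/0.00802 = 26.0921 s⁻¹
ΔT = η·γ̇²·t_res / (ρ·cp) = 3995 · (26.0921)² · 61.1201 / (960 · 1677) = 103.256 K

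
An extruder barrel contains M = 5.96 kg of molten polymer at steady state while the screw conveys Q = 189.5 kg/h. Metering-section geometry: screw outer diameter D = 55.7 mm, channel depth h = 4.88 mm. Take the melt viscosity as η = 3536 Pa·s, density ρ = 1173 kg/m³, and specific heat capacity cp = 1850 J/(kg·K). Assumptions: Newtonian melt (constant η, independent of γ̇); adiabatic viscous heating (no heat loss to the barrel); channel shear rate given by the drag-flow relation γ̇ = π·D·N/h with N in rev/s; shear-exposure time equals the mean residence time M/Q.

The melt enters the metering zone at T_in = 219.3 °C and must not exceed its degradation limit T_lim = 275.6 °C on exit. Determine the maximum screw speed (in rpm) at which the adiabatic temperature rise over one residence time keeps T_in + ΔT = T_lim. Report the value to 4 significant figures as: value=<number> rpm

Throughput in SI: Q_s = 189.5 kg/h ÷ 3600 s/h = 0.0526389 kg/s
t_res = M / Q_s = 5.96 ÷ 0.0526389 = 113.224 s
Convert to metres: D = 0.0557 m, h = 0.00488 m
ΔT_a = T_lim − T_in = 275.6 − 219.3 = 56.3 K
γ̇_max² = ΔT_a·ρ·cp / (η·t_res) = [56.3 × 1173 × 1850] / [3536 × 113.224] = 305.159 s⁻²
γ̇_max = sqrt(305.159) = 17.4688 s⁻¹
Solve γ̇ = πDN/h for N: N_max = γ̇_max·h/(π·D) = 17.4688 × 0.00488 / (π × 0.0557) = 0.487167 rev/s = 29.23 rpm

value=29.23 rpm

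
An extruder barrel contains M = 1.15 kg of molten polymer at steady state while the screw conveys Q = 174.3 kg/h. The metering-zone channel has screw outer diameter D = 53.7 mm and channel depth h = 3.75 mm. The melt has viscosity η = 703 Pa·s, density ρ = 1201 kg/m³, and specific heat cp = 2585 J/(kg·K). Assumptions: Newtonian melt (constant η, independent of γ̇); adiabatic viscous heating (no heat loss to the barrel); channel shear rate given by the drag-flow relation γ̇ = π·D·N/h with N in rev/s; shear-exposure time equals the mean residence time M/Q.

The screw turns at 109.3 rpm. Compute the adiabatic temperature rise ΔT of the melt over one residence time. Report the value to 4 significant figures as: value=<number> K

value=36.12 K

Convert throughput: Q = 174.3 kg/h = 174.3/3600 = 0.0484167 kg/s
Mean residence time: t_res = M/Q_s = 1.15 kg / 0.0484167 kg/s = 23.7522 s
D = 53.7 mm = 0.0537 m;  h = 3.75 mm = 0.00375 m;  N = 109.3 rpm / 60 = 1.82167 rev/s
γ̇ = π D N / h = (π)(0.0537)(1.82167) / 0.00375 = 81.9524 s⁻¹
ΔT = η·γ̇²·t_res/(ρ·cp) = [703 × 81.9524² × 23.7522] / [1201 × 2585] = 36.1225 K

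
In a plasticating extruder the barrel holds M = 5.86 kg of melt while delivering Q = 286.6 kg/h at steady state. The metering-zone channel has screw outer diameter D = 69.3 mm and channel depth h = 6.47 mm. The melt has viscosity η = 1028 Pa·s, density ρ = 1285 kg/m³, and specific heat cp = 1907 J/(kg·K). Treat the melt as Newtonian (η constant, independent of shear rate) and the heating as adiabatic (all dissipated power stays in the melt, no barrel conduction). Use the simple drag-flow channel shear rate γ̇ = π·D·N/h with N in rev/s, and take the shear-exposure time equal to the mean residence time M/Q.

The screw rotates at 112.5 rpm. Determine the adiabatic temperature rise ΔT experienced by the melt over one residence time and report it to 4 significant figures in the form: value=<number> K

value=122.9 K

Convert throughput: Q = 286.6 kg/h = 286.6/3600 = 0.0796111 kg/s
t_res = M / Q_s = 5.86 / 0.0796111 = 73.6078 s
Geometry in metres: D = 69.3 mm → 0.0693 m, h = 6.47 mm → 0.00647 m; screw speed N = 112.5 rpm = 1.875 rev/s
γ̇ = π·D·N / h = π · 0.0693 · 1.875 / 0.00647 = 63.0928 s⁻¹
ΔT = η·γ̇²·t_res/(ρ·cp) = [1028 × 63.0928² × 73.6078] / [1285 × 1907] = 122.92 K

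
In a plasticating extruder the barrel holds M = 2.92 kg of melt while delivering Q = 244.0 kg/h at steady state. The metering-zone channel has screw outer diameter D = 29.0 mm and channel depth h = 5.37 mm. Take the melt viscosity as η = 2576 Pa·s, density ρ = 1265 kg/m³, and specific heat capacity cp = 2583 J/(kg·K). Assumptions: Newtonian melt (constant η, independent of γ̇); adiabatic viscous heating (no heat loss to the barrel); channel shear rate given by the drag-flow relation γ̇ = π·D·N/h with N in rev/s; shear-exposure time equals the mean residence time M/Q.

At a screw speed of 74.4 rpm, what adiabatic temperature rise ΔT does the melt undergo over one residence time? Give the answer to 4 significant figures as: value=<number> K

Throughput in SI: Q_s = 244.0 kg/h ÷ 3600 s/h = 0.0677778 kg/s
t_res = M / Q_s = 2.92 / 0.0677778 = 43.082 s
D = 29.0 mm = 0.029 m;  h = 5.37 mm = 0.00537 m;  N = 74.4 rpm / 60 = 1.24 rev/s
Shear rate: γ̇ = πDN/h = π·0.029·1.24/0.00537 = 21.0376 s⁻¹
ΔT = η·γ̇²·t_res / (ρ·cp) = 2576 · (21.0376)² · 43.082 / (1265 · 2583) = 15.032 K

value=15.03 K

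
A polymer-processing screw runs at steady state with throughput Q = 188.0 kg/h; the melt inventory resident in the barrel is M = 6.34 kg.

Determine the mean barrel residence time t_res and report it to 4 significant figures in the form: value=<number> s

Convert throughput: Q = 188.0 kg/h = 188.0/3600 = 0.0522222 kg/s
t_res = M / Q_s = 6.34 ÷ 0.0522222 = 121.404 s

value=121.4 s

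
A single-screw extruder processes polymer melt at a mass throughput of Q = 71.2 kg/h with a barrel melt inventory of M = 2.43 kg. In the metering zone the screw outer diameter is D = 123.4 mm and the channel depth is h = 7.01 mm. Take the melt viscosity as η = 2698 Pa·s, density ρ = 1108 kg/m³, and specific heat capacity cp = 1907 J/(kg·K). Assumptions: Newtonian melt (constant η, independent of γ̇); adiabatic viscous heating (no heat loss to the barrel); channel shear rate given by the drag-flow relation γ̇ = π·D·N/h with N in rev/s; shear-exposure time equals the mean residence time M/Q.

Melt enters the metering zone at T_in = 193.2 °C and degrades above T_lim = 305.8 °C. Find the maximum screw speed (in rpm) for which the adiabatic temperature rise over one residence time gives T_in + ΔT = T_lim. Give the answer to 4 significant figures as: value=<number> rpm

Q_s = Q / 3600 = 71.2 / 3600 = 0.0197778 kg/s
t_res = M / Q_s = 2.43 ÷ 0.0197778 = 122.865 s
D = 123.4 mm = 0.1234 m;  h = 7.01 mm = 0.00701 m
ΔT_a = T_lim − T_in = 305.8 °C − 193.2 °C = 112.6 K
γ̇_max² = ΔT_a·ρ·cp/(η·t_res) = 112.6·1108·1907/(2698·122.865) = 717.725 s⁻²
Take the square root: γ̇_max = √(717.725) = 26.7904 s⁻¹
N_max = γ̇_max·h / (π·D) = 26.7904 · 0.00701 / (π · 0.1234) = 0.484431 rev/s = 29.0659 rpm

value=29.07 rpm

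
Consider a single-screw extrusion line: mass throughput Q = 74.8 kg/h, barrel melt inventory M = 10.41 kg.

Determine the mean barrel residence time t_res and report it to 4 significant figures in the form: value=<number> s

value=501.0 s

Convert throughput: Q = 74.8 kg/h = 74.8/3600 = 0.0207778 kg/s
Mean residence time: t_res = M/Q_s = 10.41 kg / 0.0207778 kg/s = 501.016 s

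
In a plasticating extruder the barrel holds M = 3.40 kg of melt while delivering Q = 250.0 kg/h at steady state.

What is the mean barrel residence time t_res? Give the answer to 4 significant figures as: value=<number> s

value=48.96 s

Convert throughput: Q = 250.0 kg/h = 250.0/3600 = 0.0694444 kg/s
Mean residence time: t_res = M/Q_s = 3.40 kg / 0.0694444 kg/s = 48.96 s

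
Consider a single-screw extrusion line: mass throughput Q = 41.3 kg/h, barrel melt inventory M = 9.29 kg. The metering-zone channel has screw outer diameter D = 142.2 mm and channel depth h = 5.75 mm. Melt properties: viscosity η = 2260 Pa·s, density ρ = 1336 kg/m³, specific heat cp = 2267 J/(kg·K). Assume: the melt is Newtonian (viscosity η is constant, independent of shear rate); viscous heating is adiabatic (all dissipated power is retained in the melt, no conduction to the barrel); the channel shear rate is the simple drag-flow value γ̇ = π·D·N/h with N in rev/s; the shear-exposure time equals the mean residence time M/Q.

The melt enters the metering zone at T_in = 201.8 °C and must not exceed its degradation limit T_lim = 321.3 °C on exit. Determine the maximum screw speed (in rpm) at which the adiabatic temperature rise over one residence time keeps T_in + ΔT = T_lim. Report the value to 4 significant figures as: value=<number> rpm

Q_s = Q / 3600 = 41.3 / 3600 = 0.0114722 kg/s
t_res = M / Q_s = 9.29 ÷ 0.0114722 = 809.782 s
Geometry in SI: D = 142.2 mm → 0.1422 m, h = 5.75 mm → 0.00575 m
Allowable rise: ΔT_a = T_lim − T_in = 321.3 − 201.8 = 119.5 K
γ̇_max² = ΔT_a·ρ·cp/(η·t_res) = 119.5·1336·2267/(2260·809.782) = 197.765 s⁻²
Take the square root: γ̇_max = √(197.765) = 14.0629 s⁻¹
N_max = γ̇_max·h / (π·D) = 14.0629 · 0.00575 / (π · 0.1422) = 0.181006 rev/s = 10.8604 rpm

value=10.86 rpm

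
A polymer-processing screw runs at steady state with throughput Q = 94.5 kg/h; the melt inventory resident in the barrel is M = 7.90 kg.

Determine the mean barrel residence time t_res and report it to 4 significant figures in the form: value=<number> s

value=301.0 s

Q_s = Q / 3600 = 94.5 / 3600 = 0.02625 kg/s
t_res = M / Q_s = 7.90 ÷ 0.02625 = 300.952 s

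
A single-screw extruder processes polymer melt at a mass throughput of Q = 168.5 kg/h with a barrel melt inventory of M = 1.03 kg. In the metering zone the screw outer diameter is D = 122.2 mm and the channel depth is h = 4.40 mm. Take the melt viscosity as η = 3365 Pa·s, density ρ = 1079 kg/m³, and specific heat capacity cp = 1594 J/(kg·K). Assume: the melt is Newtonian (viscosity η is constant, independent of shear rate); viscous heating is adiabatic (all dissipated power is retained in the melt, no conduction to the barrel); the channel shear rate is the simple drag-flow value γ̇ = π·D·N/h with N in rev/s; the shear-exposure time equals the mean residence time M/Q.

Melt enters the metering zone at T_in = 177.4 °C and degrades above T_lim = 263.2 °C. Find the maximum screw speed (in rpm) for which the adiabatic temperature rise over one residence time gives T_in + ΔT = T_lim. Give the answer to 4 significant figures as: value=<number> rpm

Throughput in SI: Q_s = 168.5 kg/h ÷ 3600 s/h = 0.0468056 kg/s
t_res = M / Q_s = 1.03 / 0.0468056 = 22.0059 s
D = 122.2 mm = 0.1222 m;  h = 4.40 mm = 0.0044 m
Allowable rise: ΔT_a = T_lim − T_in = 263.2 − 177.4 = 85.8 K
γ̇_max² = ΔT_a·ρ·cp/(η·t_res) = 85.8·1079·1594/(3365·22.0059) = 1992.84 s⁻²
γ̇_max = sqrt(1992.84) = 44.6412 s⁻¹
Solve γ̇ = πDN/h for N: N_max = γ̇_max·h/(π·D) = 44.6412 × 0.0044 / (π × 0.1222) = 0.511644 rev/s = 30.6986 rpm

value=30.70 rpm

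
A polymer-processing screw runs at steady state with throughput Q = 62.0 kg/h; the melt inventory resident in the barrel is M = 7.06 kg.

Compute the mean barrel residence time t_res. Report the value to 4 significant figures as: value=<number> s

Throughput in SI: Q_s = 62.0 kg/h ÷ 3600 s/h = 0.0172222 kg/s
t_res = M / Q_s = 7.06 / 0.0172222 = 409.935 s

value=409.9 s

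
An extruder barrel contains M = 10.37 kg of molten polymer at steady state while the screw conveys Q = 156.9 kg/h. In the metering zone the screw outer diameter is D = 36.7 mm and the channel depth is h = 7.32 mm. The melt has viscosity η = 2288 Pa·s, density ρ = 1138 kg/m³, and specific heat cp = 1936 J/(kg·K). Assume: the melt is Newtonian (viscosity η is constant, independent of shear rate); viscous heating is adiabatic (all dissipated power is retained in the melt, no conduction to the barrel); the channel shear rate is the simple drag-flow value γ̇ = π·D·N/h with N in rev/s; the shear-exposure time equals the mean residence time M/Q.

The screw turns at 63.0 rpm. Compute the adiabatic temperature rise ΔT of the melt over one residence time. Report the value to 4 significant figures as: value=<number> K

value=67.59 K

Convert throughput: Q = 156.9 kg/h = 156.9/3600 = 0.0435833 kg/s
Mean residence time: t_res = M/Q_s = 10.37 kg / 0.0435833 kg/s = 237.935 s
Geometry in metres: D = 36.7 mm → 0.0367 m, h = 7.32 mm → 0.00732 m; screw speed N = 63.0 rpm = 1.05 rev/s
γ̇ = π·D·N / h = π · 0.0367 · 1.05 / 0.00732 = 16.5384 s⁻¹
ΔT = η·γ̇²·t_res/(ρ·cp) = [2288 × 16.5384² × 237.935] / [1138 × 1936] = 67.5857 K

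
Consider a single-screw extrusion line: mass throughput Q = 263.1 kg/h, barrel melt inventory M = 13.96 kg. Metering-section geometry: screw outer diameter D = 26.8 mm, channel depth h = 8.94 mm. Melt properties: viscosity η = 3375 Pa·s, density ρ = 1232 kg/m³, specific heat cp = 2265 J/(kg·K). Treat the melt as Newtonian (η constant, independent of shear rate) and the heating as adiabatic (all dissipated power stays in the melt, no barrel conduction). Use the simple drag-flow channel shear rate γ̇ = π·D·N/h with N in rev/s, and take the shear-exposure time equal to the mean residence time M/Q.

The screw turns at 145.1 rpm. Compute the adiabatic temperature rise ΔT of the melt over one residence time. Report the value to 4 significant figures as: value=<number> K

Throughput in SI: Q_s = 263.1 kg/h ÷ 3600 s/h = 0.0730833 kg/s
Mean residence time: t_res = M/Q_s = 13.96 kg / 0.0730833 kg/s = 191.015 s
D = 26.8 mm = 0.0268 m;  h = 8.94 mm = 0.00894 m;  N = 145.1 rpm / 60 = 2.41833 rev/s
γ̇ = π·D·N / h = π · 0.0268 · 2.41833 / 0.00894 = 22.7753 s⁻¹
ΔT = η·γ̇²·t_res / (ρ·cp) = 3375 · (22.7753)² · 191.015 / (1232 · 2265) = 119.836 K

value=119.8 K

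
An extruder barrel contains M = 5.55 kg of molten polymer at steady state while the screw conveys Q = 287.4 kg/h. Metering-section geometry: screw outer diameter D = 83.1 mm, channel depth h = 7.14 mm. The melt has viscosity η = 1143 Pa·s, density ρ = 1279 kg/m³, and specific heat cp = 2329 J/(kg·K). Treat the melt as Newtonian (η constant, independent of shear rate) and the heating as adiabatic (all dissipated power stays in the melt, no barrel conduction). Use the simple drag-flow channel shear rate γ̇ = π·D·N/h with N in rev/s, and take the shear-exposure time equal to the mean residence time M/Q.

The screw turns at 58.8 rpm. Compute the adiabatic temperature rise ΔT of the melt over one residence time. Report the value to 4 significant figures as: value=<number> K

value=34.25 K

Convert throughput: Q = 287.4 kg/h = 287.4/3600 = 0.0798333 kg/s
Mean residence time: t_res = M/Q_s = 5.55 kg / 0.0798333 kg/s = 69.5198 s
Convert to SI: D = 0.0831 m, h = 0.00714 m, N = 58.8/60 = 0.98 rev/s
Shear rate: γ̇ = πDN/h = π·0.0831·0.98/0.00714 = 35.8326 s⁻¹
ΔT = η·γ̇²·t_res / (ρ·cp) = 1143 · (35.8326)² · 69.5198 / (1279 · 2329) = 34.2509 K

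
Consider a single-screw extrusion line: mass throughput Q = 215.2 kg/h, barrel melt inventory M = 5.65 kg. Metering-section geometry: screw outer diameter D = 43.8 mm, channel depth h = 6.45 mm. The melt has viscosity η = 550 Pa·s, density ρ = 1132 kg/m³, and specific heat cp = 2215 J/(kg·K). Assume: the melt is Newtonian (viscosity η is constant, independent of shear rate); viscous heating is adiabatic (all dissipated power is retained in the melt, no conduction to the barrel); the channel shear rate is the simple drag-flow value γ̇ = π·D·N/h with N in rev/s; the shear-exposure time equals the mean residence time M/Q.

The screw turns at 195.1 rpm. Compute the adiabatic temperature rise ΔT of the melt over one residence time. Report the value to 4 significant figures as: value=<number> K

Q_s = Q / 3600 = 215.2 / 3600 = 0.0597778 kg/s
Mean residence time: t_res = M/Q_s = 5.65 kg / 0.0597778 kg/s = 94.5167 s
Convert to SI: D = 0.0438 m, h = 0.00645 m, N = 195.1/60 = 3.25167 rev/s
γ̇ = π D N / h = (π)(0.0438)(3.25167) / 0.00645 = 69.3698 s⁻¹
ΔT = η·γ̇²·t_res / (ρ·cp) = 550 · (69.3698)² · 94.5167 / (1132 · 2215) = 99.7681 K

value=99.77 K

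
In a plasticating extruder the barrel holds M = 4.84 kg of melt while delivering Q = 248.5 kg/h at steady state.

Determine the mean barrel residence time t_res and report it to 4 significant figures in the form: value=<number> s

value=70.12 s

Convert throughput: Q = 248.5 kg/h = 248.5/3600 = 0.0690278 kg/s
t_res = M / Q_s = 4.84 / 0.0690278 = 70.1167 s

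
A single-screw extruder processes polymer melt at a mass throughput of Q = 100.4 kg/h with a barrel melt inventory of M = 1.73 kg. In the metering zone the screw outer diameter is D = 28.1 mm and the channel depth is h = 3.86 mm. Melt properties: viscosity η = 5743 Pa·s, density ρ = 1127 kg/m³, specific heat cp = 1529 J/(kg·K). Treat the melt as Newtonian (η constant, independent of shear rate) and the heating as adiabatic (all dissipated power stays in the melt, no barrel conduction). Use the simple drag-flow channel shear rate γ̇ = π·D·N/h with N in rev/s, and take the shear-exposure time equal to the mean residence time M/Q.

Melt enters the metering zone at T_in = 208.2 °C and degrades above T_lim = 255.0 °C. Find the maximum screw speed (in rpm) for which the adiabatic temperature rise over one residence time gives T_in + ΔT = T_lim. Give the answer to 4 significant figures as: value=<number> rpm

value=39.47 rpm

Q_s = Q / 3600 = 100.4 / 3600 = 0.0278889 kg/s
Mean residence time: t_res = M/Q_s = 1.73 kg / 0.0278889 kg/s = 62.0319 s
Convert to metres: D = 0.0281 m, h = 0.00386 m
ΔT_a = T_lim − T_in = 255.0 °C − 208.2 °C = 46.8 K
γ̇_max² = ΔT_a·ρ·cp/(η·t_res) = 46.8·1127·1529/(5743·62.0319) = 226.372 s⁻²
γ̇_max = √226.372 = 15.0457 s⁻¹
Solve γ̇ = πDN/h for N: N_max = γ̇_max·h/(π·D) = 15.0457 × 0.00386 / (π × 0.0281) = 0.657874 rev/s = 39.4725 rpm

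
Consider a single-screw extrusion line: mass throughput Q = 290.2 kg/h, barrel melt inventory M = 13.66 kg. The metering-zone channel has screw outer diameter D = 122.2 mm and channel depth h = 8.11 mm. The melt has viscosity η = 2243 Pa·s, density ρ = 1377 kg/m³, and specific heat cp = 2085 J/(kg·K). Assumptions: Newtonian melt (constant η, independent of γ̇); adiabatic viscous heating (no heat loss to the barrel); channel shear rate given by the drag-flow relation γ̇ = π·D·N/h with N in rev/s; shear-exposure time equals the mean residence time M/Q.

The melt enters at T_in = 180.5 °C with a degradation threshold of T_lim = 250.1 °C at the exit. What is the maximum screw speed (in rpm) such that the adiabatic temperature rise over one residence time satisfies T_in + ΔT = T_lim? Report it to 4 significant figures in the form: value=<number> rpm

Q_s = Q / 3600 = 290.2 / 3600 = 0.0806111 kg/s
Mean residence time: t_res = M/Q_s = 13.66 kg / 0.0806111 kg/s = 169.456 s
Geometry in SI: D = 122.2 mm → 0.1222 m, h = 8.11 mm → 0.00811 m
ΔT_a = T_lim − T_in = 250.1 °C − 180.5 °C = 69.6 K
γ̇_max² = ΔT_a·ρ·cp/(η·t_res) = 69.6·1377·2085/(2243·169.456) = 525.732 s⁻²
Take the square root: γ̇_max = √(525.732) = 22.9288 s⁻¹
N_max = γ̇_max h / (πD) = 22.9288·0.00811/(π·0.1222) = 0.484375 rev/s → ×60 = 29.0625 rpm

value=29.06 rpm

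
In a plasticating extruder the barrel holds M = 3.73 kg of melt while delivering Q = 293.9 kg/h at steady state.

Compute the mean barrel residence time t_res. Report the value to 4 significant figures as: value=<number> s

value=45.69 s

Convert throughput: Q = 293.9 kg/h = 293.9/3600 = 0.0816389 kg/s
Mean residence time: t_res = M/Q_s = 3.73 kg / 0.0816389 kg/s = 45.689 s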